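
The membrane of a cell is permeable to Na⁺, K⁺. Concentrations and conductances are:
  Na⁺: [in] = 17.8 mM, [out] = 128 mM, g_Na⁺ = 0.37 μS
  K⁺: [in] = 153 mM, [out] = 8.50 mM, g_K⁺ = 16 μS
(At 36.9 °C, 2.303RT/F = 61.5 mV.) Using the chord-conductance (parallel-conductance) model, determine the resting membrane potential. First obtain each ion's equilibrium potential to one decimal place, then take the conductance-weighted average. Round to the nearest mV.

E_Na⁺ = (61.5/1)·log₁₀(128/17.8) = 52.7 mV
E_K⁺ = (61.5/1)·log₁₀(8.50/153) = -77.2 mV
Vm = (Σ gᵢEᵢ)/(Σ gᵢ) = (0.37·52.7 + 16·-77.2) / (0.37 + 16)
= -1215.70 / 16.37 = -74.26 mV

-74 mV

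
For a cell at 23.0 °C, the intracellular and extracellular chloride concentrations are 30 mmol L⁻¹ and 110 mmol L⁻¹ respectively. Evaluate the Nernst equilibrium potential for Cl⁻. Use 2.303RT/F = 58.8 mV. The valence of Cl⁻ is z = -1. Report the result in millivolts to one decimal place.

-33.2 mV

E = (58.8/z) · log₁₀([Cl⁻]_out/[Cl⁻]_in) with z = -1.
For an anion, dividing by z = -1 reverses the sign.
= (58.8/-1) · log₁₀(110/30) = -58.80 · log₁₀(3.667)
= -58.80 · (0.5643) = -33.18 mV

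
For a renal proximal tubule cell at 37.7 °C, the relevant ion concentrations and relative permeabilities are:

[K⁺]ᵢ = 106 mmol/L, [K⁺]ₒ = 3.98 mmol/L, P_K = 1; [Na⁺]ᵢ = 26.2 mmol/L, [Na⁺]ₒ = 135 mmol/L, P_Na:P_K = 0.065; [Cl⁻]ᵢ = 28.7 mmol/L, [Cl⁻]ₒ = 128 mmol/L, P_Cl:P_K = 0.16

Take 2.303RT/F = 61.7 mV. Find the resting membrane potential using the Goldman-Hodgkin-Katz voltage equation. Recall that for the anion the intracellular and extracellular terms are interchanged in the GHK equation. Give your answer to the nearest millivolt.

-54 mV

Vm = 61.7 · log₁₀[(Σ P·[cation]ₒ + Σ P·[anion]ᵢ) / (Σ P·[cation]ᵢ + Σ P·[anion]ₒ)]
Numerator = 1×3.98 + 0.065×135 + 0.16×28.7 = 17.35
Denominator = 1×106 + 0.065×26.2 + 0.16×128 = 128.2
Vm = 61.7 · log₁₀(0.13533) = 61.7 × (-0.8686) = -53.59 mV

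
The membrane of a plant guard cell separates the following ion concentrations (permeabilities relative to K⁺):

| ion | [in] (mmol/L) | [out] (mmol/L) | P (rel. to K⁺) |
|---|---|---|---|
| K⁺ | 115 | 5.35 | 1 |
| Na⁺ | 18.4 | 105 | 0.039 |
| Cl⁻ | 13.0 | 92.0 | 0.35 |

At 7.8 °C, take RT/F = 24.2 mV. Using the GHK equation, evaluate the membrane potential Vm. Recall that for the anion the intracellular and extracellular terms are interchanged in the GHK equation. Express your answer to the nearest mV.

-57 mV

Vm = 24.2 · ln[(Σ P·[cation]ₒ + Σ P·[anion]ᵢ) / (Σ P·[cation]ᵢ + Σ P·[anion]ₒ)]
Numerator = 1×5.35 + 0.039×105 + 0.35×13.0 = 14
Denominator = 1×115 + 0.039×18.4 + 0.35×92.0 = 147.9
Vm = 24.2 · ln(0.094613) = 24.2 × (-2.3580) = -57.06 mV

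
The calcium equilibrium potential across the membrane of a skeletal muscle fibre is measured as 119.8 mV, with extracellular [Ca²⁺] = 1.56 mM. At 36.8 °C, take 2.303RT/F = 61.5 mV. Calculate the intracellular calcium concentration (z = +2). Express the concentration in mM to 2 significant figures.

0.00020 mM

Nernst: E = (61.5/2) · log₁₀([out]/[in]), so log₁₀([out]/[in]) = 119.8 × 2 / 61.5 = 3.8959.
[out]/[in] = 10^(3.8959) = 7869.
[in] = 1.56 / 7869 = 0.0001982 mM.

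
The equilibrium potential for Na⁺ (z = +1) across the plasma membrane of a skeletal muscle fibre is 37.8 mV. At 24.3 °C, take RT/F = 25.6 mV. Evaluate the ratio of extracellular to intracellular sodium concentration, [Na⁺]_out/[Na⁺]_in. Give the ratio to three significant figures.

4.38

ln([out]/[in]) = E·z/(25.6) = 37.8 × 1 / 25.6 = 1.4766
[out]/[in] = e^(1.4766) = 4.378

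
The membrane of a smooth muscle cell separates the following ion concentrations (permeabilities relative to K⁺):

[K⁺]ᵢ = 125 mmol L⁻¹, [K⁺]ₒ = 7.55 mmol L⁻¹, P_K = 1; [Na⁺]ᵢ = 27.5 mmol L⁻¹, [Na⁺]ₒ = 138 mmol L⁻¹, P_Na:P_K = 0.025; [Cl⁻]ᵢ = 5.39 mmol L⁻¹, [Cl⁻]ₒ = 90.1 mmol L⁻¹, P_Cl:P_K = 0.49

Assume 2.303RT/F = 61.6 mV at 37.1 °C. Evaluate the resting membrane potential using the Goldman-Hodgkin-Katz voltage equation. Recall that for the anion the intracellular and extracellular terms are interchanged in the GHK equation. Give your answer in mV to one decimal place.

-67.5 mV

Vm = 61.6 · log₁₀[(Σ P·[cation]ₒ + Σ P·[anion]ᵢ) / (Σ P·[cation]ᵢ + Σ P·[anion]ₒ)]
Numerator = 1×7.55 + 0.025×138 + 0.49×5.39 = 13.64
Denominator = 1×125 + 0.025×27.5 + 0.49×90.1 = 169.8
Vm = 61.6 · log₁₀(0.080319) = 61.6 × (-1.0952) = -67.46 mV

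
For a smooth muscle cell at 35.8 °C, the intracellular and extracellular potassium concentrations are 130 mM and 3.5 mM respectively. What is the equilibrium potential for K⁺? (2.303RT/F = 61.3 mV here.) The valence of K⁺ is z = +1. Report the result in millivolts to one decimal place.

-96.2 mV

E = (61.3/z) · log₁₀([K⁺]_out/[K⁺]_in) with z = +1.
= (61.3/1) · log₁₀(3.5/130) = 61.30 · log₁₀(0.02692)
= 61.30 · (-1.5699) = -96.23 mV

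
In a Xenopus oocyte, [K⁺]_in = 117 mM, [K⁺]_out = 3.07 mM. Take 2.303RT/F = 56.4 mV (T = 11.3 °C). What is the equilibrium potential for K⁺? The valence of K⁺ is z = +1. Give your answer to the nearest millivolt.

-89 mV

E = (56.4/z) · log₁₀([K⁺]_out/[K⁺]_in) with z = +1.
= (56.4/1) · log₁₀(3.07/117) = 56.40 · log₁₀(0.02624)
= 56.40 · (-1.5810) = -89.17 mV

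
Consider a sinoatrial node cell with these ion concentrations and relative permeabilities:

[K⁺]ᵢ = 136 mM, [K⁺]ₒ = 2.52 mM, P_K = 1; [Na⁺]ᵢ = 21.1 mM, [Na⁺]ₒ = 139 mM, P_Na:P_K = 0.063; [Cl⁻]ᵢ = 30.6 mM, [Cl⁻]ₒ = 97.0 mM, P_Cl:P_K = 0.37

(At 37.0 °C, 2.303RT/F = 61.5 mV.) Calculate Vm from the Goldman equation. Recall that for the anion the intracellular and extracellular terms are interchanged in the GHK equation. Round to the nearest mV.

Vm = 61.5 · log₁₀[(Σ P·[cation]ₒ + Σ P·[anion]ᵢ) / (Σ P·[cation]ᵢ + Σ P·[anion]ₒ)]
Numerator = 1×2.52 + 0.063×139 + 0.37×30.6 = 22.6
Denominator = 1×136 + 0.063×21.1 + 0.37×97.0 = 173.2
Vm = 61.5 · log₁₀(0.13046) = 61.5 × (-0.8845) = -54.40 mV

-54 mV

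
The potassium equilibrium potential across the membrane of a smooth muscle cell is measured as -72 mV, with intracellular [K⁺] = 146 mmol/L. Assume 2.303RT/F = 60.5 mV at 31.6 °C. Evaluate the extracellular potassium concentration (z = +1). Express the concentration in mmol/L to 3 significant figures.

9.42 mmol/L

Nernst: E = (60.5/1) · log₁₀([out]/[in]), so log₁₀([out]/[in]) = -72.0 × 1 / 60.5 = -1.1901.
[out]/[in] = 10^(-1.1901) = 0.06455.
[out] = 0.06455 × 146 = 9.425 mmol/L.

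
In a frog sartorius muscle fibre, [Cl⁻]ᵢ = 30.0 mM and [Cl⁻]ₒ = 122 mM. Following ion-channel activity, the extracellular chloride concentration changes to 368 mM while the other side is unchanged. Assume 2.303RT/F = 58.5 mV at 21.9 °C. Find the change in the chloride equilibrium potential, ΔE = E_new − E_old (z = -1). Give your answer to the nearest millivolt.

-28 mV

E_old = (58.5/-1)·log₁₀(122/30.0) = -35.64 mV
E_new = (58.5/-1)·log₁₀(368/30.0) = -63.69 mV
ΔE = -63.69 − (-35.64) = -28.05 mV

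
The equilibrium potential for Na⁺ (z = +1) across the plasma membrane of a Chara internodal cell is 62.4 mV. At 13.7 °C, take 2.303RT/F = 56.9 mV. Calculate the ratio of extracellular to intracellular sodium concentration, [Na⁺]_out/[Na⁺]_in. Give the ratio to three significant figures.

12.5

log₁₀([out]/[in]) = E·z/(56.9) = 62.4 × 1 / 56.9 = 1.0967
[out]/[in] = 10^(1.0967) = 12.49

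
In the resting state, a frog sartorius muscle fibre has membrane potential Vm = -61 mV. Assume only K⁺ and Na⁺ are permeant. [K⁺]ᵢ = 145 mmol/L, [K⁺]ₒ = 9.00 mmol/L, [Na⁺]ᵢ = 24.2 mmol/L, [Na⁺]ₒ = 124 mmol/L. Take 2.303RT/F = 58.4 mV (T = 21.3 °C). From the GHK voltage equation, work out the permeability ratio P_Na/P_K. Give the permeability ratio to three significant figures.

Let α = P_Na/P_K. GHK: Vm = 58.4·log₁₀[(Kₒ + α·Naₒ)/(Kᵢ + α·Naᵢ)].
10^(Vm/58.4) = 10^(-61.0/58.4) = 0.090257
So 0.090257·(Kᵢ + α·Naᵢ) = Kₒ + α·Naₒ → α = (0.090257·145.0 − 9.0) / (124.0 − 0.090257·24.2)
α = (13.09 − 9.0) / (124.0 − 2.184) = 4.087/121.8 = 0.03355

0.0336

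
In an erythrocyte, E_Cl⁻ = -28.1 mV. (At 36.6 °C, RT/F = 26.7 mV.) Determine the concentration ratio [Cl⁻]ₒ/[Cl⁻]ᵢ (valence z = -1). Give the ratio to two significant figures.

2.9

ln([out]/[in]) = E·z/(26.7) = -28.1 × -1 / 26.7 = 1.0524
[out]/[in] = e^(1.0524) = 2.865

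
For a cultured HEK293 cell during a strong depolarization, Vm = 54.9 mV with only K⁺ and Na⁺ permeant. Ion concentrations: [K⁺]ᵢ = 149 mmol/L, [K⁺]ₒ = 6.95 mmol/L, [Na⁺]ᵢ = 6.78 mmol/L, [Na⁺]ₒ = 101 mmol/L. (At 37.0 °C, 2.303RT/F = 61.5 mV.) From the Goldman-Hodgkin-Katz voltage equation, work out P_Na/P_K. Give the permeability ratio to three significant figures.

24.1

Let α = P_Na/P_K. GHK: Vm = 61.5·log₁₀[(Kₒ + α·Naₒ)/(Kᵢ + α·Naᵢ)].
10^(Vm/61.5) = 10^(54.9/61.5) = 7.8106
So 7.8106·(Kᵢ + α·Naᵢ) = Kₒ + α·Naₒ → α = (7.8106·149.0 − 6.95) / (101.0 − 7.8106·6.78)
α = (1164 − 6.95) / (101.0 − 52.96) = 1157/48.04 = 24.08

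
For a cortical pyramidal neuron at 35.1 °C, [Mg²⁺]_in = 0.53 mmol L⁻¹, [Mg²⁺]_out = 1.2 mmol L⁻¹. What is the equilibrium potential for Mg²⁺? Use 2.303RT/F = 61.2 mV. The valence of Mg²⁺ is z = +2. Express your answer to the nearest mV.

11 mV

E = (61.2/z) · log₁₀([Mg²⁺]_out/[Mg²⁺]_in) with z = +2.
= (61.2/2) · log₁₀(1.2/0.53) = 30.60 · log₁₀(2.264)
= 30.60 · (0.3549) = 10.86 mV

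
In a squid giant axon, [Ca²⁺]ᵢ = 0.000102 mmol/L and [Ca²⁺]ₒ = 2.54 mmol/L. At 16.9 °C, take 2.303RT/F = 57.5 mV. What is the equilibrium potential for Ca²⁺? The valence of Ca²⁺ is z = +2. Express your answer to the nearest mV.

126 mV

E = (57.5/z) · log₁₀([Ca²⁺]_out/[Ca²⁺]_in) with z = +2.
= (57.5/2) · log₁₀(2.54/0.000102) = 28.75 · log₁₀(2.49e+04)
= 28.75 · (4.3962) = 126.39 mV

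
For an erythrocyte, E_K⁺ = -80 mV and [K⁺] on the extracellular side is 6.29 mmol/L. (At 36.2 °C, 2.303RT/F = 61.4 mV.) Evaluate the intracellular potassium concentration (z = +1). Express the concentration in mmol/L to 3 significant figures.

Nernst: E = (61.4/1) · log₁₀([out]/[in]), so log₁₀([out]/[in]) = -80.0 × 1 / 61.4 = -1.3029.
[out]/[in] = 10^(-1.3029) = 0.04978.
[in] = 6.29 / 0.04978 = 126.4 mmol/L.

126 mmol/L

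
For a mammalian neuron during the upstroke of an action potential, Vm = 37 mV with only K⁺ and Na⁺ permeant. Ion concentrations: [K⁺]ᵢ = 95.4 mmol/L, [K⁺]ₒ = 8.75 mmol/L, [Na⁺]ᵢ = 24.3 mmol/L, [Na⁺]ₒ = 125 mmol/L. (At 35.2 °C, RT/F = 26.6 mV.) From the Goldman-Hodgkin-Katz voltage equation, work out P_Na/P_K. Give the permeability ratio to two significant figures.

14

Let α = P_Na/P_K. GHK: Vm = 26.6·ln[(Kₒ + α·Naₒ)/(Kᵢ + α·Naᵢ)].
e^(Vm/26.6) = e^(37.0/26.6) = 4.0188
So 4.0188·(Kᵢ + α·Naᵢ) = Kₒ + α·Naₒ → α = (4.0188·95.4 − 8.75) / (125.0 − 4.0188·24.3)
α = (383.4 − 8.75) / (125.0 − 97.66) = 374.6/27.34 = 13.7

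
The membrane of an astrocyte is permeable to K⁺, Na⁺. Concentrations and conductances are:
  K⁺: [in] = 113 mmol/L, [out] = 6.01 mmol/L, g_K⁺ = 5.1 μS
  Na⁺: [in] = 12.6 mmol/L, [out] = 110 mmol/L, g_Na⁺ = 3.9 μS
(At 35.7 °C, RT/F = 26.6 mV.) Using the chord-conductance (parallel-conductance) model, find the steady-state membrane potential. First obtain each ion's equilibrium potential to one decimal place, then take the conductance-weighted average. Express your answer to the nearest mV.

-19 mV

E_K⁺ = (26.6/1)·ln(6.01/113) = -78.0 mV
E_Na⁺ = (26.6/1)·ln(110/12.6) = 57.6 mV
Vm = (Σ gᵢEᵢ)/(Σ gᵢ) = (5.1·-78.0 + 3.9·57.6) / (5.1 + 3.9)
= -173.16 / 9 = -19.24 mV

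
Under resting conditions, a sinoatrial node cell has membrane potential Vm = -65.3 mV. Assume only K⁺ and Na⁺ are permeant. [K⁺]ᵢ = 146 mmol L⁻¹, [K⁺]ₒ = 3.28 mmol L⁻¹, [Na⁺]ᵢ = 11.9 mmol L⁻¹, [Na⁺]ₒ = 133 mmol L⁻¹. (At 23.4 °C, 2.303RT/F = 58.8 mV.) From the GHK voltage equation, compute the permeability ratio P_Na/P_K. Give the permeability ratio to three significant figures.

0.0609

Let α = P_Na/P_K. GHK: Vm = 58.8·log₁₀[(Kₒ + α·Naₒ)/(Kᵢ + α·Naᵢ)].
10^(Vm/58.8) = 10^(-65.3/58.8) = 0.077528
So 0.077528·(Kᵢ + α·Naᵢ) = Kₒ + α·Naₒ → α = (0.077528·146.0 − 3.28) / (133.0 − 0.077528·11.9)
α = (11.32 − 3.28) / (133.0 − 0.9226) = 8.039/132.1 = 0.06087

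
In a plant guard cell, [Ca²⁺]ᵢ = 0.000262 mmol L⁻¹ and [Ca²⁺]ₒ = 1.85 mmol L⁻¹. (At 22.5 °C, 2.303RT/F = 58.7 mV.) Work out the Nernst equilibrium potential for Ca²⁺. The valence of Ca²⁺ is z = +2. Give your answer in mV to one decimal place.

113.0 mV

E = (58.7/z) · log₁₀([Ca²⁺]_out/[Ca²⁺]_in) with z = +2.
= (58.7/2) · log₁₀(1.85/0.000262) = 29.35 · log₁₀(7061)
= 29.35 · (3.8489) = 112.96 mV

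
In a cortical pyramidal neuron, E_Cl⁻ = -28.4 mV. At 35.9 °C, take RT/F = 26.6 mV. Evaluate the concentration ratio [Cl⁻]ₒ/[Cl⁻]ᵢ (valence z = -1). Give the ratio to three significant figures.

ln([out]/[in]) = E·z/(26.6) = -28.4 × -1 / 26.6 = 1.0677
[out]/[in] = e^(1.0677) = 2.909

2.91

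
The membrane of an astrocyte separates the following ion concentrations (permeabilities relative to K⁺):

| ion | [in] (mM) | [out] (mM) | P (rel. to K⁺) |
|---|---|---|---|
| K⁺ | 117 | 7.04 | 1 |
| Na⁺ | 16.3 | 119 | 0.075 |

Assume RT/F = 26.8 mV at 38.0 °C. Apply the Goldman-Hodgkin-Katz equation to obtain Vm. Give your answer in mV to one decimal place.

-53.7 mV

Vm = 26.8 · ln[(Σ P·[cation]ₒ + Σ P·[anion]ᵢ) / (Σ P·[cation]ᵢ + Σ P·[anion]ₒ)]
Numerator = 1×7.04 + 0.075×119 = 15.96
Denominator = 1×117 + 0.075×16.3 = 118.2
Vm = 26.8 · ln(0.13504) = 26.8 × (-2.0022) = -53.66 mV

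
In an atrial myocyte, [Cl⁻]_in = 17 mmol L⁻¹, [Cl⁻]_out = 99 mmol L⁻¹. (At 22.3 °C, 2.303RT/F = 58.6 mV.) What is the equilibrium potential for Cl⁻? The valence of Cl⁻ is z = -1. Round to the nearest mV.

-45 mV

E = (58.6/z) · log₁₀([Cl⁻]_out/[Cl⁻]_in) with z = -1.
For an anion, dividing by z = -1 reverses the sign.
= (58.6/-1) · log₁₀(99/17) = -58.60 · log₁₀(5.824)
= -58.60 · (0.7652) = -44.84 mV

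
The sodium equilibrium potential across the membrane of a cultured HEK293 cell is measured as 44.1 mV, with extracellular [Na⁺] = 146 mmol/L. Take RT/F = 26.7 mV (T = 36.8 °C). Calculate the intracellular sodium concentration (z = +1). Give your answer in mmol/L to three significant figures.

Nernst: E = (26.7/1) · ln([out]/[in]), so ln([out]/[in]) = 44.1 × 1 / 26.7 = 1.6517.
[out]/[in] = e^(1.6517) = 5.216.
[in] = 146 / 5.216 = 27.99 mmol/L.

28.0 mmol/L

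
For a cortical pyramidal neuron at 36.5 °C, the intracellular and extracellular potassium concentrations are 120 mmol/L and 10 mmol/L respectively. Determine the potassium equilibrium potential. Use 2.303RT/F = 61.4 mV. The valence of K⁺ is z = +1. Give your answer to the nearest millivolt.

-66 mV

E = (61.4/z) · log₁₀([K⁺]_out/[K⁺]_in) with z = +1.
= (61.4/1) · log₁₀(10/120) = 61.40 · log₁₀(0.08333)
= 61.40 · (-1.0792) = -66.26 mV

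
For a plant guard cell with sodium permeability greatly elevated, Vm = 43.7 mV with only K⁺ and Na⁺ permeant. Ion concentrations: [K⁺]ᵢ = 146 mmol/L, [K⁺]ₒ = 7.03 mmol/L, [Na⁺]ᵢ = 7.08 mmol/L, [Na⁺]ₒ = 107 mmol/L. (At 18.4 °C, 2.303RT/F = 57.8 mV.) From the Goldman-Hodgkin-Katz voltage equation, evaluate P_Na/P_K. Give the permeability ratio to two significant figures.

Let α = P_Na/P_K. GHK: Vm = 57.8·log₁₀[(Kₒ + α·Naₒ)/(Kᵢ + α·Naᵢ)].
10^(Vm/57.8) = 10^(43.7/57.8) = 5.7024
So 5.7024·(Kᵢ + α·Naᵢ) = Kₒ + α·Naₒ → α = (5.7024·146.0 − 7.03) / (107.0 − 5.7024·7.08)
α = (832.5 − 7.03) / (107.0 − 40.37) = 825.5/66.63 = 12.39

12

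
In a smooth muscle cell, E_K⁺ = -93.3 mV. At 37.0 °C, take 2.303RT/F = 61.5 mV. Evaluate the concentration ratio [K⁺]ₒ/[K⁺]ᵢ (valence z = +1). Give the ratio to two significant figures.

log₁₀([out]/[in]) = E·z/(61.5) = -93.3 × 1 / 61.5 = -1.5171
[out]/[in] = 10^(-1.5171) = 0.0304

0.030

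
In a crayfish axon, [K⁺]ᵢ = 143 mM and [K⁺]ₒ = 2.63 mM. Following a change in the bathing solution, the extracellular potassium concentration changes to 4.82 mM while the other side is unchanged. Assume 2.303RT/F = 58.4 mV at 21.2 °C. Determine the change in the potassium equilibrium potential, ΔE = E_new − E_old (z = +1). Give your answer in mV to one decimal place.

15.4 mV

E_old = (58.4/1)·log₁₀(2.63/143) = -101.35 mV
E_new = (58.4/1)·log₁₀(4.82/143) = -85.98 mV
ΔE = -85.98 − (-101.35) = 15.36 mV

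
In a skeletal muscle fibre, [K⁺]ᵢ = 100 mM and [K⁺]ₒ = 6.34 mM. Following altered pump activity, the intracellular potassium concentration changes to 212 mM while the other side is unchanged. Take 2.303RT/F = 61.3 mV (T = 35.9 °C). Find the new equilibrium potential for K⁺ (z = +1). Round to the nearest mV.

-93 mV

After the shift: [K⁺]_out = 6.34, [K⁺]_in = 212 mM.
E_new = (61.3/1)·log₁₀(6.34/212) = 61.30 · (-1.5242) = -93.44 mV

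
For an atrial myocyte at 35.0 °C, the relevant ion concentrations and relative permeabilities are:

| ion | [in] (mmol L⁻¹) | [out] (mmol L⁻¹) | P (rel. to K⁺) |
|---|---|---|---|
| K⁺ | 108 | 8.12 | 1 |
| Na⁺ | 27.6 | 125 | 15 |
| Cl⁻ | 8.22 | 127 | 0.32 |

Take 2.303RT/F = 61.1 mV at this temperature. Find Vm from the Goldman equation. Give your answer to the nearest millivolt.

32 mV

Vm = 61.1 · log₁₀[(Σ P·[cation]ₒ + Σ P·[anion]ᵢ) / (Σ P·[cation]ᵢ + Σ P·[anion]ₒ)]
Numerator = 1×8.12 + 15×125 + 0.32×8.22 = 1886
Denominator = 1×108 + 15×27.6 + 0.32×127 = 562.6
Vm = 61.1 · log₁₀(3.3516) = 61.1 × (0.5253) = 32.09 mV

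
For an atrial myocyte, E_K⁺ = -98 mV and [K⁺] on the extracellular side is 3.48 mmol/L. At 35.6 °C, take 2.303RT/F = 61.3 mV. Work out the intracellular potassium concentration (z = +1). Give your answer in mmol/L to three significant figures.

Nernst: E = (61.3/1) · log₁₀([out]/[in]), so log₁₀([out]/[in]) = -98.0 × 1 / 61.3 = -1.5987.
[out]/[in] = 10^(-1.5987) = 0.02519.
[in] = 3.48 / 0.02519 = 138.1 mmol/L.

138 mmol/L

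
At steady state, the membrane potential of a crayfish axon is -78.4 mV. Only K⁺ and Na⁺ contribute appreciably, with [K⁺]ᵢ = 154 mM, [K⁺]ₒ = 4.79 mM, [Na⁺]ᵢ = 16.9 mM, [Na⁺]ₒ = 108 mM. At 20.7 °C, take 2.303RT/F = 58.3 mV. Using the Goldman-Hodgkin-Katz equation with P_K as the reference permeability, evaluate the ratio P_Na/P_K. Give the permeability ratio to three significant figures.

Let α = P_Na/P_K. GHK: Vm = 58.3·log₁₀[(Kₒ + α·Naₒ)/(Kᵢ + α·Naᵢ)].
10^(Vm/58.3) = 10^(-78.4/58.3) = 0.04521
So 0.04521·(Kᵢ + α·Naᵢ) = Kₒ + α·Naₒ → α = (0.04521·154.0 − 4.79) / (108.0 − 0.04521·16.9)
α = (6.962 − 4.79) / (108.0 − 0.764) = 2.172/107.2 = 0.02026

0.0203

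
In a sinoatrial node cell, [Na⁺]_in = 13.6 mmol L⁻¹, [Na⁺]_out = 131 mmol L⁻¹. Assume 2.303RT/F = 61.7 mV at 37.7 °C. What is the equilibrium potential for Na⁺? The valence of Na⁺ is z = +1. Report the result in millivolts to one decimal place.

E = (61.7/z) · log₁₀([Na⁺]_out/[Na⁺]_in) with z = +1.
= (61.7/1) · log₁₀(131/13.6) = 61.70 · log₁₀(9.632)
= 61.70 · (0.9837) = 60.70 mV

60.7 mV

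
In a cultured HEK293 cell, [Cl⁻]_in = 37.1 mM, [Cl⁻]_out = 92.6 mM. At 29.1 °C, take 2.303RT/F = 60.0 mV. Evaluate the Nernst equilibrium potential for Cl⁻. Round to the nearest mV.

E = (60.0/z) · log₁₀([Cl⁻]_out/[Cl⁻]_in) with z = -1.
For an anion, dividing by z = -1 reverses the sign.
= (60.0/-1) · log₁₀(92.6/37.1) = -60.00 · log₁₀(2.496)
= -60.00 · (0.3972) = -23.83 mV

-24 mV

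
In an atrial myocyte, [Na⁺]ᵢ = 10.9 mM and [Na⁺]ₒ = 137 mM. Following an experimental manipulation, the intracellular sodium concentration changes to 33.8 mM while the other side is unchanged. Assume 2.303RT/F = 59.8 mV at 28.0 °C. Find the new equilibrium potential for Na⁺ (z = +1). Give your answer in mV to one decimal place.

After the shift: [Na⁺]_out = 137, [Na⁺]_in = 33.8 mM.
E_new = (59.8/1)·log₁₀(137/33.8) = 59.80 · (0.6078) = 36.35 mV

36.3 mV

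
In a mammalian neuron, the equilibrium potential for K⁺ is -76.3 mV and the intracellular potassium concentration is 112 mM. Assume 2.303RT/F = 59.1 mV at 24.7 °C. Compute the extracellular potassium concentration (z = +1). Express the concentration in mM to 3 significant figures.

5.73 mM

Nernst: E = (59.1/1) · log₁₀([out]/[in]), so log₁₀([out]/[in]) = -76.3 × 1 / 59.1 = -1.2910.
[out]/[in] = 10^(-1.2910) = 0.05116.
[out] = 0.05116 × 112 = 5.73 mM.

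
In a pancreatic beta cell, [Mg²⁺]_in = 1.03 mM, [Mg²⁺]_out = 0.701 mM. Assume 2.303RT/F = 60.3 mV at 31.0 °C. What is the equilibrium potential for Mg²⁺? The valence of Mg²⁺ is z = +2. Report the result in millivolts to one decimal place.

E = (60.3/z) · log₁₀([Mg²⁺]_out/[Mg²⁺]_in) with z = +2.
= (60.3/2) · log₁₀(0.701/1.03) = 30.15 · log₁₀(0.6806)
= 30.15 · (-0.1671) = -5.04 mV

-5.0 mV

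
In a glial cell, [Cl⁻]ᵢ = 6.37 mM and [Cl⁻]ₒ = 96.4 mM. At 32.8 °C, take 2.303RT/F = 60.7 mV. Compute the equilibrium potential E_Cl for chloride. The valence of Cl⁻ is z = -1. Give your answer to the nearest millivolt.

E = (60.7/z) · log₁₀([Cl⁻]_out/[Cl⁻]_in) with z = -1.
For an anion, dividing by z = -1 reverses the sign.
= (60.7/-1) · log₁₀(96.4/6.37) = -60.70 · log₁₀(15.13)
= -60.70 · (1.1799) = -71.62 mV

-72 mV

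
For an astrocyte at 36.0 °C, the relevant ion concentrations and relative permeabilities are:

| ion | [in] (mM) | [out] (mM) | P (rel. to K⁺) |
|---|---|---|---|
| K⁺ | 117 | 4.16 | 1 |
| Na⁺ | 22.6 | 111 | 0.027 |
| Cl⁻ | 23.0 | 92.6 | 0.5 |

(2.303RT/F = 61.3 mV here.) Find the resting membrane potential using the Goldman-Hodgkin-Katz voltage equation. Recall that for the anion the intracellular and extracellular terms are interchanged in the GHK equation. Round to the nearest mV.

-58 mV

Vm = 61.3 · log₁₀[(Σ P·[cation]ₒ + Σ P·[anion]ᵢ) / (Σ P·[cation]ᵢ + Σ P·[anion]ₒ)]
Numerator = 1×4.16 + 0.027×111 + 0.5×23.0 = 18.66
Denominator = 1×117 + 0.027×22.6 + 0.5×92.6 = 163.9
Vm = 61.3 · log₁₀(0.11382) = 61.3 × (-0.9438) = -57.85 mV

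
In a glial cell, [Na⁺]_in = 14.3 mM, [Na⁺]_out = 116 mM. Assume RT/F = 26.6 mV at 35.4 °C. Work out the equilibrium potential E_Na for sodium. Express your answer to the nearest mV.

E = (26.6/z) · ln([Na⁺]_out/[Na⁺]_in) with z = +1.
= (26.6/1) · ln(116/14.3) = 26.60 · ln(8.112)
= 26.60 · (2.0933) = 55.68 mV

56 mV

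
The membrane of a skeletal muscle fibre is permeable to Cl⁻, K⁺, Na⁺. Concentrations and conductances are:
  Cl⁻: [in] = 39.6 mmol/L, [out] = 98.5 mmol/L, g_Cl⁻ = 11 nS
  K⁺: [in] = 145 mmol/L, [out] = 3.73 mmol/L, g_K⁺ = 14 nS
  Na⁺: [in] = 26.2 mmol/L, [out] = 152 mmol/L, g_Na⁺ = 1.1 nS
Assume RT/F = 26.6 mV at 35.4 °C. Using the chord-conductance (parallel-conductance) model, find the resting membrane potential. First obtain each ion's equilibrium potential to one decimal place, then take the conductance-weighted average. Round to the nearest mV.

-60 mV

E_Cl⁻ = (26.6/-1)·ln(98.5/39.6) = -24.2 mV
E_K⁺ = (26.6/1)·ln(3.73/145) = -97.4 mV
E_Na⁺ = (26.6/1)·ln(152/26.2) = 46.8 mV
Vm = (Σ gᵢEᵢ)/(Σ gᵢ) = (11·-24.2 + 14·-97.4 + 1.1·46.8) / (11 + 14 + 1.1)
= -1578.32 / 26.1 = -60.47 mV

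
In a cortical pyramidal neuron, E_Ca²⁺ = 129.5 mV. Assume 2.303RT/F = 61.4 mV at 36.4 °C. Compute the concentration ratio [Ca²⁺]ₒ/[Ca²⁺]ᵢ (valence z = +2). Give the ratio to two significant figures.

17000

log₁₀([out]/[in]) = E·z/(61.4) = 129.5 × 2 / 61.4 = 4.2182
[out]/[in] = 10^(4.2182) = 1.653e+04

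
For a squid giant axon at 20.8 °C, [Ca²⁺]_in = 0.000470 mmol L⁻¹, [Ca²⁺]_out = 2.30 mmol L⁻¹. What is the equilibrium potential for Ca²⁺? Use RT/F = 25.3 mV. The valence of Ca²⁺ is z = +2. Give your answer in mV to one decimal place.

107.5 mV

E = (25.3/z) · ln([Ca²⁺]_out/[Ca²⁺]_in) with z = +2.
= (25.3/2) · ln(2.30/0.000470) = 12.65 · ln(4894)
= 12.65 · (8.4957) = 107.47 mV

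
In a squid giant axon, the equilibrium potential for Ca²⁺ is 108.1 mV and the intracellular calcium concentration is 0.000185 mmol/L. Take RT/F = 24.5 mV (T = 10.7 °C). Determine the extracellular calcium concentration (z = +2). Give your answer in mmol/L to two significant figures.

Nernst: E = (24.5/2) · ln([out]/[in]), so ln([out]/[in]) = 108.1 × 2 / 24.5 = 8.8245.
[out]/[in] = e^(8.8245) = 6799.
[out] = 6799 × 0.000185 = 1.258 mmol/L.

1.3 mmol/L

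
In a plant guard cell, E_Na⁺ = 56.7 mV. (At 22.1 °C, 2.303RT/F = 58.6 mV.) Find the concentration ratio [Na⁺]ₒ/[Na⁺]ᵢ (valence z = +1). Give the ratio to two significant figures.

9.3

log₁₀([out]/[in]) = E·z/(58.6) = 56.7 × 1 / 58.6 = 0.9676
[out]/[in] = 10^(0.9676) = 9.281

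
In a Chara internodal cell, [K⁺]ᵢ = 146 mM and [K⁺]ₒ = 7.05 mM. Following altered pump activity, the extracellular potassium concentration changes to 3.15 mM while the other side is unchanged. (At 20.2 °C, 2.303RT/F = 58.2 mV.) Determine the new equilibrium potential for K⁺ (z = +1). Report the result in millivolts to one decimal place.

-97.0 mV

After the shift: [K⁺]_out = 3.15, [K⁺]_in = 146 mM.
E_new = (58.2/1)·log₁₀(3.15/146) = 58.20 · (-1.6660) = -96.96 mV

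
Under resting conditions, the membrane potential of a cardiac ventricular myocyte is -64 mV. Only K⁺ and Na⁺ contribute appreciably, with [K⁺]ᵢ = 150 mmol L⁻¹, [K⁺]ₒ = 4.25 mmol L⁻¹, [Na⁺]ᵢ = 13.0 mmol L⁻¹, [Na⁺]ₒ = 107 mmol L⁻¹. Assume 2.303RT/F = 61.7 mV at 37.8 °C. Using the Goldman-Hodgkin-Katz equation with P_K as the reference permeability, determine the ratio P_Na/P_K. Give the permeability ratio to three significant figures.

0.0899

Let α = P_Na/P_K. GHK: Vm = 61.7·log₁₀[(Kₒ + α·Naₒ)/(Kᵢ + α·Naᵢ)].
10^(Vm/61.7) = 10^(-64.0/61.7) = 0.091775
So 0.091775·(Kᵢ + α·Naᵢ) = Kₒ + α·Naₒ → α = (0.091775·150.0 − 4.25) / (107.0 − 0.091775·13.0)
α = (13.77 − 4.25) / (107.0 − 1.193) = 9.516/105.8 = 0.08994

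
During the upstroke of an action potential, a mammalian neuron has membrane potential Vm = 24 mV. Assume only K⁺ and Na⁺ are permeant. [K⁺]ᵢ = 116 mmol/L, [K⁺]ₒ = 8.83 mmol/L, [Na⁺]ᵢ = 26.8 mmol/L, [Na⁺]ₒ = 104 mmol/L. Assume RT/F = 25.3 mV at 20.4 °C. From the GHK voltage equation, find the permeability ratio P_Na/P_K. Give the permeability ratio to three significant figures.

Let α = P_Na/P_K. GHK: Vm = 25.3·ln[(Kₒ + α·Naₒ)/(Kᵢ + α·Naᵢ)].
e^(Vm/25.3) = e^(24.0/25.3) = 2.5821
So 2.5821·(Kᵢ + α·Naᵢ) = Kₒ + α·Naₒ → α = (2.5821·116.0 − 8.83) / (104.0 − 2.5821·26.8)
α = (299.5 − 8.83) / (104.0 − 69.2) = 290.7/34.8 = 8.354

8.35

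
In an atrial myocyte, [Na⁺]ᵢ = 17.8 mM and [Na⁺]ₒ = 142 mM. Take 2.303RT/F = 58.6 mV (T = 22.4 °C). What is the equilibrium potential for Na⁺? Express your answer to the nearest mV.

53 mV

E = (58.6/z) · log₁₀([Na⁺]_out/[Na⁺]_in) with z = +1.
= (58.6/1) · log₁₀(142/17.8) = 58.60 · log₁₀(7.978)
= 58.60 · (0.9019) = 52.85 mV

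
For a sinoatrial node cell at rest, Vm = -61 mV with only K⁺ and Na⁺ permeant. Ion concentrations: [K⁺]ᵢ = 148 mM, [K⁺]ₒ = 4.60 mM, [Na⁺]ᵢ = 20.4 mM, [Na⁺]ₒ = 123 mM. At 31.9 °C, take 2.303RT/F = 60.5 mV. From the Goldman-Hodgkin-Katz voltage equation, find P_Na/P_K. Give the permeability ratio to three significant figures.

0.0820

Let α = P_Na/P_K. GHK: Vm = 60.5·log₁₀[(Kₒ + α·Naₒ)/(Kᵢ + α·Naᵢ)].
10^(Vm/60.5) = 10^(-61.0/60.5) = 0.098115
So 0.098115·(Kᵢ + α·Naᵢ) = Kₒ + α·Naₒ → α = (0.098115·148.0 − 4.6) / (123.0 − 0.098115·20.4)
α = (14.52 − 4.6) / (123.0 − 2.002) = 9.921/121 = 0.08199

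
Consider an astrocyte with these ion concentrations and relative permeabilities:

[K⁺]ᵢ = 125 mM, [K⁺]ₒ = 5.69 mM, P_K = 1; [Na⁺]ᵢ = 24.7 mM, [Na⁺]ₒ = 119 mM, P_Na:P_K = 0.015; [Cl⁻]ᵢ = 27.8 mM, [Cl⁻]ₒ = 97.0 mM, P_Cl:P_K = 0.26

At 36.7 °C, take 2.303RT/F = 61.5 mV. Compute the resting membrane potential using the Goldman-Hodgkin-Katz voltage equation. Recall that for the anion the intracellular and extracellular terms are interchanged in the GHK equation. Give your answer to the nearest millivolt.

-62 mV

Vm = 61.5 · log₁₀[(Σ P·[cation]ₒ + Σ P·[anion]ᵢ) / (Σ P·[cation]ᵢ + Σ P·[anion]ₒ)]
Numerator = 1×5.69 + 0.015×119 + 0.26×27.8 = 14.7
Denominator = 1×125 + 0.015×24.7 + 0.26×97.0 = 150.6
Vm = 61.5 · log₁₀(0.097636) = 61.5 × (-1.0104) = -62.14 mV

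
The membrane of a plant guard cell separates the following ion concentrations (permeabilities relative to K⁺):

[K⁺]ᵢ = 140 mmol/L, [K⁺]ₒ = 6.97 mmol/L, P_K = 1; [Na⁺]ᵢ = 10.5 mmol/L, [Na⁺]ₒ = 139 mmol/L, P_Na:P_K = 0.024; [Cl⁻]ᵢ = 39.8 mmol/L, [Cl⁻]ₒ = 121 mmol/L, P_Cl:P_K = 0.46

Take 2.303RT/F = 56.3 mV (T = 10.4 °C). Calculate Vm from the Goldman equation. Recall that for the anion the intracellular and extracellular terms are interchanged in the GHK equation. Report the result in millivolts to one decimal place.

Vm = 56.3 · log₁₀[(Σ P·[cation]ₒ + Σ P·[anion]ᵢ) / (Σ P·[cation]ᵢ + Σ P·[anion]ₒ)]
Numerator = 1×6.97 + 0.024×139 + 0.46×39.8 = 28.61
Denominator = 1×140 + 0.024×10.5 + 0.46×121 = 195.9
Vm = 56.3 · log₁₀(0.14606) = 56.3 × (-0.8355) = -47.04 mV

-47.0 mV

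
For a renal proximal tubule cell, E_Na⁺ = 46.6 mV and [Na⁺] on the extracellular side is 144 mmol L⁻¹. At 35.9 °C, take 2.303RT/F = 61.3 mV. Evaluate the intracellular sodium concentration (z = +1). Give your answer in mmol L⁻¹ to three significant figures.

Nernst: E = (61.3/1) · log₁₀([out]/[in]), so log₁₀([out]/[in]) = 46.6 × 1 / 61.3 = 0.7602.
[out]/[in] = 10^(0.7602) = 5.757.
[in] = 144 / 5.757 = 25.01 mmol L⁻¹.

25.0 mmol L⁻¹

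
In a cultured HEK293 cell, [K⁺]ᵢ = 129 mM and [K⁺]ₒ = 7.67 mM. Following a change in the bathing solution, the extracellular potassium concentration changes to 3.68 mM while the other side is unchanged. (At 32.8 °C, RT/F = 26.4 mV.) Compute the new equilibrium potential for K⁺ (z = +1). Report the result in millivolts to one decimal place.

-93.9 mV

After the shift: [K⁺]_out = 3.68, [K⁺]_in = 129 mM.
E_new = (26.4/1)·ln(3.68/129) = 26.40 · (-3.5569) = -93.90 mV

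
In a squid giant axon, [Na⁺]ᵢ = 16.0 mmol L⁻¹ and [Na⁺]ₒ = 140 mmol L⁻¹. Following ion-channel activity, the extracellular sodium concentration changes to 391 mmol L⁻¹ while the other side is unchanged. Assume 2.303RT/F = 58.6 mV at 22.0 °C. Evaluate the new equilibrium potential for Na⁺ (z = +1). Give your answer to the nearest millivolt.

After the shift: [Na⁺]_out = 391, [Na⁺]_in = 16.0 mmol L⁻¹.
E_new = (58.6/1)·log₁₀(391/16.0) = 58.60 · (1.3881) = 81.34 mV

81 mV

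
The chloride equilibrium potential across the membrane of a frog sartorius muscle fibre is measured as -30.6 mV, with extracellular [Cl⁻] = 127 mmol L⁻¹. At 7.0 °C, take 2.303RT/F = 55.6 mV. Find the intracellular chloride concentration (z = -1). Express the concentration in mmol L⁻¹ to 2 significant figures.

Nernst: E = (55.6/-1) · log₁₀([out]/[in]), so log₁₀([out]/[in]) = -30.6 × -1 / 55.6 = 0.5504.
[out]/[in] = 10^(0.5504) = 3.551.
[in] = 127 / 3.551 = 35.76 mmol L⁻¹.

36 mmol L⁻¹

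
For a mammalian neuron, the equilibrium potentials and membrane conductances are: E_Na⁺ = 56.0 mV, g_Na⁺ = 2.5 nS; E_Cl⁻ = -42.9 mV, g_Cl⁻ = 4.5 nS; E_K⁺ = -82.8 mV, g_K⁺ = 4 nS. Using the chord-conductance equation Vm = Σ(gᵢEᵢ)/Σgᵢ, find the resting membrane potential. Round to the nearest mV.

-35 mV

Σ gᵢEᵢ = 2.5·(56.0) + 4.5·(-42.9) + 4·(-82.8) = -384.25
Σ gᵢ = 2.5 + 4.5 + 4 = 11
Vm = -384.25 / 11 = -34.93 mV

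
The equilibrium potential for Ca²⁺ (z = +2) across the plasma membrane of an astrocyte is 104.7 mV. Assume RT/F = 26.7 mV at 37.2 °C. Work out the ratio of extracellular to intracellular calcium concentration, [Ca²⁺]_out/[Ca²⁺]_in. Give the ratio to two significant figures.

ln([out]/[in]) = E·z/(26.7) = 104.7 × 2 / 26.7 = 7.8427
[out]/[in] = e^(7.8427) = 2547

2500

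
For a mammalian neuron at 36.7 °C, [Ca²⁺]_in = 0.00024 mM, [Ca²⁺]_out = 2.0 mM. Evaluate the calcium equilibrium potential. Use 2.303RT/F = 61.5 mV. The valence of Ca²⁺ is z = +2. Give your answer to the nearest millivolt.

E = (61.5/z) · log₁₀([Ca²⁺]_out/[Ca²⁺]_in) with z = +2.
= (61.5/2) · log₁₀(2.0/0.00024) = 30.75 · log₁₀(8333)
= 30.75 · (3.9208) = 120.57 mV

121 mV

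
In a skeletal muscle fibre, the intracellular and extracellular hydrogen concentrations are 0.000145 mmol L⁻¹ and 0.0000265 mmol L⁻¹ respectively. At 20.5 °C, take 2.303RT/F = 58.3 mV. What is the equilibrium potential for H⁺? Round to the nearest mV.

E = (58.3/z) · log₁₀([H⁺]_out/[H⁺]_in) with z = +1.
= (58.3/1) · log₁₀(0.0000265/0.000145) = 58.30 · log₁₀(0.1828)
= 58.30 · (-0.7381) = -43.03 mV

-43 mV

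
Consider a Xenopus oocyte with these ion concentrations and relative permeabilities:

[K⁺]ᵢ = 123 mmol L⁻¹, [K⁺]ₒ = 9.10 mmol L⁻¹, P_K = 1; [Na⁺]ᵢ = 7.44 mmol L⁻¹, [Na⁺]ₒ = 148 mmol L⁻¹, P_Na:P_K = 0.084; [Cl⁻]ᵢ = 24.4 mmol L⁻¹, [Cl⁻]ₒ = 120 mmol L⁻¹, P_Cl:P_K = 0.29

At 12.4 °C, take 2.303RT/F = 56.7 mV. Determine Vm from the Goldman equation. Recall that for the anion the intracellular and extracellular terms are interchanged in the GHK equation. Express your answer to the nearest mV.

-42 mV

Vm = 56.7 · log₁₀[(Σ P·[cation]ₒ + Σ P·[anion]ᵢ) / (Σ P·[cation]ᵢ + Σ P·[anion]ₒ)]
Numerator = 1×9.10 + 0.084×148 + 0.29×24.4 = 28.61
Denominator = 1×123 + 0.084×7.44 + 0.29×120 = 158.4
Vm = 56.7 · log₁₀(0.18058) = 56.7 × (-0.7433) = -42.15 mV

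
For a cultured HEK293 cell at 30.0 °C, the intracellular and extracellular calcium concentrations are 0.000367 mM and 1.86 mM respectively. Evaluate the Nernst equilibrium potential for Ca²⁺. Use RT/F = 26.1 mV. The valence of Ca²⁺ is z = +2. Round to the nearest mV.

111 mV

E = (26.1/z) · ln([Ca²⁺]_out/[Ca²⁺]_in) with z = +2.
= (26.1/2) · ln(1.86/0.000367) = 13.05 · ln(5068)
= 13.05 · (8.5307) = 111.33 mV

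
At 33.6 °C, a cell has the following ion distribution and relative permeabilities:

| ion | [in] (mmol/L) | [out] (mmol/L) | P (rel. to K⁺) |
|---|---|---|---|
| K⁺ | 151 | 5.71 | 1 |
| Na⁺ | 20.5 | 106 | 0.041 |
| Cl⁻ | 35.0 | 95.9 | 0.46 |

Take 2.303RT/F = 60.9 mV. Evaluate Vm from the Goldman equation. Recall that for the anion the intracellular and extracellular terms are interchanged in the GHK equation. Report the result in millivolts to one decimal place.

Vm = 60.9 · log₁₀[(Σ P·[cation]ₒ + Σ P·[anion]ᵢ) / (Σ P·[cation]ᵢ + Σ P·[anion]ₒ)]
Numerator = 1×5.71 + 0.041×106 + 0.46×35.0 = 26.16
Denominator = 1×151 + 0.041×20.5 + 0.46×95.9 = 196
Vm = 60.9 · log₁₀(0.13348) = 60.9 × (-0.8746) = -53.26 mV

-53.3 mV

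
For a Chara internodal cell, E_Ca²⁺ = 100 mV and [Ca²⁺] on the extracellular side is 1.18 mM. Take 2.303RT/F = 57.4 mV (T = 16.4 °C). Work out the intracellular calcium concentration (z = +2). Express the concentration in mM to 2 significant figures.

0.00039 mM

Nernst: E = (57.4/2) · log₁₀([out]/[in]), so log₁₀([out]/[in]) = 100.0 × 2 / 57.4 = 3.4843.
[out]/[in] = 10^(3.4843) = 3050.
[in] = 1.18 / 3050 = 0.0003869 mM.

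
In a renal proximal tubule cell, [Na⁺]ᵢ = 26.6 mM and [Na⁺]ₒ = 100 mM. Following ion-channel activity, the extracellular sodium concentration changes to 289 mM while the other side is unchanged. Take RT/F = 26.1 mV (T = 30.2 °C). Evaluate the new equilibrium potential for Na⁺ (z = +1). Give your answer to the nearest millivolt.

62 mV

After the shift: [Na⁺]_out = 289, [Na⁺]_in = 26.6 mM.
E_new = (26.1/1)·ln(289/26.6) = 26.10 · (2.3855) = 62.26 mV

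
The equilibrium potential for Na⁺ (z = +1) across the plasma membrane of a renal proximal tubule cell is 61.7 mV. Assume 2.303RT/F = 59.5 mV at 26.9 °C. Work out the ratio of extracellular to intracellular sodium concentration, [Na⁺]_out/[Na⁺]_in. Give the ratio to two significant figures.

log₁₀([out]/[in]) = E·z/(59.5) = 61.7 × 1 / 59.5 = 1.0370
[out]/[in] = 10^(1.0370) = 10.89

11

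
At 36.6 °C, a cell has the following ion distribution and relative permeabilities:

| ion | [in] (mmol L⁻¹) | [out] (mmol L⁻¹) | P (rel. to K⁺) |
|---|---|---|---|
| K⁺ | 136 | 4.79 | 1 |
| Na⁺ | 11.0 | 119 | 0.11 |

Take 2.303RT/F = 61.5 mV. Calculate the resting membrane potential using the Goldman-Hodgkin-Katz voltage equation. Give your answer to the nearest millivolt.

-54 mV

Vm = 61.5 · log₁₀[(Σ P·[cation]ₒ + Σ P·[anion]ᵢ) / (Σ P·[cation]ᵢ + Σ P·[anion]ₒ)]
Numerator = 1×4.79 + 0.11×119 = 17.88
Denominator = 1×136 + 0.11×11.0 = 137.2
Vm = 61.5 · log₁₀(0.13031) = 61.5 × (-0.8850) = -54.43 mV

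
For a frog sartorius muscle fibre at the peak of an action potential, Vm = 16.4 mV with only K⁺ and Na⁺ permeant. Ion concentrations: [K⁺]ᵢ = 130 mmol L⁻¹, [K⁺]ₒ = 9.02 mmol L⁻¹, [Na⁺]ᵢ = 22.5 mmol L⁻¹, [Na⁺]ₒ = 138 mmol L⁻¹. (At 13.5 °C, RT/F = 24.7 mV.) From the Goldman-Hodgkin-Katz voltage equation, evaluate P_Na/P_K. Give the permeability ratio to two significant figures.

Let α = P_Na/P_K. GHK: Vm = 24.7·ln[(Kₒ + α·Naₒ)/(Kᵢ + α·Naᵢ)].
e^(Vm/24.7) = e^(16.4/24.7) = 1.9425
So 1.9425·(Kᵢ + α·Naᵢ) = Kₒ + α·Naₒ → α = (1.9425·130.0 − 9.02) / (138.0 − 1.9425·22.5)
α = (252.5 − 9.02) / (138.0 − 43.71) = 243.5/94.29 = 2.582

2.6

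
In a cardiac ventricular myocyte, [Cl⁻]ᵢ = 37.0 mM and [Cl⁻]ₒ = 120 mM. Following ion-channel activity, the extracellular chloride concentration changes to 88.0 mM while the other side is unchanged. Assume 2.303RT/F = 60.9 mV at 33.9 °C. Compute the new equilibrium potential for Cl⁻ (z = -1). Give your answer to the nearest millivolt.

After the shift: [Cl⁻]_out = 88.0, [Cl⁻]_in = 37.0 mM.
E_new = (60.9/-1)·log₁₀(88.0/37.0) = -60.90 · (0.3763) = -22.92 mV

-23 mV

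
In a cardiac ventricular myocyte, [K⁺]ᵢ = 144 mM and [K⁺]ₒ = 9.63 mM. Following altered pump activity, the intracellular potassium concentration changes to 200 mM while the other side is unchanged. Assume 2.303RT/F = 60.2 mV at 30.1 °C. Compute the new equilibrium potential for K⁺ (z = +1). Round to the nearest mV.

-79 mV

After the shift: [K⁺]_out = 9.63, [K⁺]_in = 200 mM.
E_new = (60.2/1)·log₁₀(9.63/200) = 60.20 · (-1.3174) = -79.31 mV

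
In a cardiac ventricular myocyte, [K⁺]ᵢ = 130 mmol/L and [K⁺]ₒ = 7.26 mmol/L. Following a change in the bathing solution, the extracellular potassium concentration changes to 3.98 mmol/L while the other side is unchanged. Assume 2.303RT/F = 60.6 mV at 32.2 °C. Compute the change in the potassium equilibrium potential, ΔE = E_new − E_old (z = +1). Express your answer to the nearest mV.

E_old = (60.6/1)·log₁₀(7.26/130) = -75.93 mV
E_new = (60.6/1)·log₁₀(3.98/130) = -91.75 mV
ΔE = -91.75 − (-75.93) = -15.82 mV

-16 mV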